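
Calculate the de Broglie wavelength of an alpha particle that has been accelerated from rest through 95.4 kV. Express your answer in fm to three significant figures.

λ = 32.9 fm

KE = 2eV = 2 × 1.602 × 10⁻¹⁹ × 9.540 × 10⁴ = 3.057 × 10⁻¹⁴ J.
p = √(2mKE) = √(2 × 6.645 × 10⁻²⁷ × 3.057 × 10⁻¹⁴) = 2.016 × 10⁻²⁰ kg·m/s.
λ = h/p = 6.626 × 10⁻³⁴ / 2.016 × 10⁻²⁰ = 3.29 × 10⁻¹⁴ m = 32.9 fm.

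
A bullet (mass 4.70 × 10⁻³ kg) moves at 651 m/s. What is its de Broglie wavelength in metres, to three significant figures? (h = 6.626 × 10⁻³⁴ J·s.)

p = mv = 4.70 × 10⁻³ × 651 = 3.060 kg·m/s.
λ = h/p = 6.626 × 10⁻³⁴ / 3.060 = 2.17 × 10⁻³⁴ m.

λ = 2.17 × 10⁻³⁴ m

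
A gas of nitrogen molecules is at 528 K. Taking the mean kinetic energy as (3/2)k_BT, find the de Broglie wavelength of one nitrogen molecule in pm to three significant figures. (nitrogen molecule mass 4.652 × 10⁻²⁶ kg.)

λ = 20.8 pm

KE = (3/2)k_BT = 1.5 × 1.381 × 10⁻²³ × 528 = 1.094 × 10⁻²⁰ J.
p = √(2mKE) = √(2 × 4.652 × 10⁻²⁶ × 1.094 × 10⁻²⁰) = 3.190 × 10⁻²³ kg·m/s.
λ = h/p = 2.08 × 10⁻¹¹ m = 20.8 pm.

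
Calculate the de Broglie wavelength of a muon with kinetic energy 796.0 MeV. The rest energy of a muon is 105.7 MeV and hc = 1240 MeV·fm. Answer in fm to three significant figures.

Total energy E = KE + m₀c² = 796.0 + 105.7 = 901.7 MeV.
(pc)² = E² − (m₀c²)² = (901.7)² − (105.7)² = 8.019 × 10⁵ MeV², so pc = 895.5 MeV.
λ = hc/(pc) = 1240 MeV·fm / 895.5 MeV = 1.38 fm.

λ = 1.38 fm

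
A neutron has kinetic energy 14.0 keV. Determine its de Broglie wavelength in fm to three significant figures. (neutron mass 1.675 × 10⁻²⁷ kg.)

λ = 242 fm

KE = 14.0 keV = 2.243 × 10⁻¹⁵ J.
p = √(2mKE) = √(2 × 1.675 × 10⁻²⁷ × 2.243 × 10⁻¹⁵) = 2.741 × 10⁻²¹ kg·m/s.
λ = h/p = 6.626 × 10⁻³⁴ / 2.741 × 10⁻²¹ = 2.42 × 10⁻¹³ m = 242 fm.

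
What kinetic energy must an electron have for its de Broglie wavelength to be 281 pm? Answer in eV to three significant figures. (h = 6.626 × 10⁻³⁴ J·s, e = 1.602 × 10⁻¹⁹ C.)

KE = 19.1 eV

p = h/λ = 6.626 × 10⁻³⁴ / 2.810 × 10⁻¹⁰ = 2.358 × 10⁻²⁴ kg·m/s.
KE = p²/(2m) = (2.358 × 10⁻²⁴)² / (2 × 9.109 × 10⁻³¹) = 3.052 × 10⁻¹⁸ J = 19.1 eV.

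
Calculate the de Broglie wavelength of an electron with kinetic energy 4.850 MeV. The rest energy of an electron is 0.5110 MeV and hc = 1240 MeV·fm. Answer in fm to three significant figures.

Total energy E = KE + m₀c² = 4.850 + 0.5110 = 5.3610 MeV.
(pc)² = E² − (m₀c²)² = (5.3610)² − (0.5110)² = 28.48 MeV², so pc = 5.337 MeV.
λ = hc/(pc) = 1240 MeV·fm / 5.337 MeV = 232 fm.

λ = 232 fm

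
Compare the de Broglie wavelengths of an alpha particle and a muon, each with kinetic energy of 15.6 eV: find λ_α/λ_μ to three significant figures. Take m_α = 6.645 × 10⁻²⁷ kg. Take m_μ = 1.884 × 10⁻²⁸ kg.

λ_α/λ_μ = 0.168

At fixed KE, p = √(2mKE) so λ = h/p ∝ 1/√m.
λ_α/λ_μ = √(m_μ/m_α) = √(1.884 × 10⁻²⁸/6.645 × 10⁻²⁷) = √(0.02835) = 0.168.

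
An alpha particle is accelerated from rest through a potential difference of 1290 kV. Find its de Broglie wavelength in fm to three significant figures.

KE = 2eV = 2 × 1.602 × 10⁻¹⁹ × 1.290 × 10⁶ = 4.133 × 10⁻¹³ J.
p = √(2mKE) = √(2 × 6.645 × 10⁻²⁷ × 4.133 × 10⁻¹³) = 7.411 × 10⁻²⁰ kg·m/s.
λ = h/p = 6.626 × 10⁻³⁴ / 7.411 × 10⁻²⁰ = 8.94 × 10⁻¹⁵ m = 8.94 fm.

λ = 8.94 fm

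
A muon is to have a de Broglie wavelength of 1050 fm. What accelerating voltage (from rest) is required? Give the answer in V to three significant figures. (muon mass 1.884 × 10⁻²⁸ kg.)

p = h/λ = 6.626 × 10⁻³⁴ / 1.050 × 10⁻¹² = 6.310 × 10⁻²² kg·m/s.
KE = p²/(2m) = 1.057 × 10⁻¹⁵ J.
V = KE/e = 1.057 × 10⁻¹⁵ / (1.602 × 10⁻¹⁹) = 6600 V.

V = 6600 V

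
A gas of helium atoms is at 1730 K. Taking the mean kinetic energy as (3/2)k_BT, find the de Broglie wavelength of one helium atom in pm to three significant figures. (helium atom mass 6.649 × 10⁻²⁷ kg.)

KE = (3/2)k_BT = 1.5 × 1.381 × 10⁻²³ × 1730 = 3.584 × 10⁻²⁰ J.
p = √(2mKE) = √(2 × 6.649 × 10⁻²⁷ × 3.584 × 10⁻²⁰) = 2.183 × 10⁻²³ kg·m/s.
λ = h/p = 3.04 × 10⁻¹¹ m = 30.4 pm.

λ = 30.4 pm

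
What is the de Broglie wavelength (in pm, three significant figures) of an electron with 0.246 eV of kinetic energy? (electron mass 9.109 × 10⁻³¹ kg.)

λ = 2470 pm

KE = 0.246 eV = 3.941 × 10⁻²⁰ J.
p = √(2mKE) = √(2 × 9.109 × 10⁻³¹ × 3.941 × 10⁻²⁰) = 2.679 × 10⁻²⁵ kg·m/s.
λ = h/p = 6.626 × 10⁻³⁴ / 2.679 × 10⁻²⁵ = 2.47 × 10⁻⁹ m = 2470 pm.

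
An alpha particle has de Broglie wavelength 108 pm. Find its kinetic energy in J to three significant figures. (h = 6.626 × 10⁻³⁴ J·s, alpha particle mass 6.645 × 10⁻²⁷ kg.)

KE = 2.83 × 10⁻²¹ J

p = h/λ = 6.626 × 10⁻³⁴ / 1.080 × 10⁻¹⁰ = 6.135 × 10⁻²⁴ kg·m/s.
KE = p²/(2m) = (6.135 × 10⁻²⁴)² / (2 × 6.645 × 10⁻²⁷) = 2.832 × 10⁻²¹ J = 2.83 × 10⁻²¹ J.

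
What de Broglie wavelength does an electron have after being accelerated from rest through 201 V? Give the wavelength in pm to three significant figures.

KE = eV = 1.602 × 10⁻¹⁹ × 201.0 = 3.220 × 10⁻¹⁷ J.
p = √(2mKE) = √(2 × 9.109 × 10⁻³¹ × 3.220 × 10⁻¹⁷) = 7.659 × 10⁻²⁴ kg·m/s.
λ = h/p = 6.626 × 10⁻³⁴ / 7.659 × 10⁻²⁴ = 8.65 × 10⁻¹¹ m = 86.5 pm.

λ = 86.5 pm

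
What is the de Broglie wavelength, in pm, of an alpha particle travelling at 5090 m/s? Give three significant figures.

p = mv = 6.645 × 10⁻²⁷ × 5090 = 3.382 × 10⁻²³ kg·m/s.
λ = h/p = 6.626 × 10⁻³⁴ / 3.382 × 10⁻²³ = 1.96 × 10⁻¹¹ m = 19.6 pm.

λ = 19.6 pm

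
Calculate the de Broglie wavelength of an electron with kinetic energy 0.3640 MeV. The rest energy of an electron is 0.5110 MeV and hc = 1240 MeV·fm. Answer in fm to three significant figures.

Total energy E = KE + m₀c² = 0.3640 + 0.5110 = 0.8750 MeV.
(pc)² = E² − (m₀c²)² = (0.8750)² − (0.5110)² = 0.5045 MeV², so pc = 0.7103 MeV.
λ = hc/(pc) = 1240 MeV·fm / 0.7103 MeV = 1750 fm.

λ = 1750 fm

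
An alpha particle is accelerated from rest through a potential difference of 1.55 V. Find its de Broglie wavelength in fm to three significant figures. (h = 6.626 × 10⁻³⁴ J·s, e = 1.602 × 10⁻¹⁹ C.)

λ = 8160 fm

KE = 2eV = 2 × 1.602 × 10⁻¹⁹ × 1.550 = 4.966 × 10⁻¹⁹ J.
p = √(2mKE) = √(2 × 6.645 × 10⁻²⁷ × 4.966 × 10⁻¹⁹) = 8.124 × 10⁻²³ kg·m/s.
λ = h/p = 6.626 × 10⁻³⁴ / 8.124 × 10⁻²³ = 8.16 × 10⁻¹² m = 8160 fm.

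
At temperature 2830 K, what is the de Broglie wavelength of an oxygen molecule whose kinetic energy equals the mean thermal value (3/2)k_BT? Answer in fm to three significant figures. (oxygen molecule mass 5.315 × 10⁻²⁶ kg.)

KE = (3/2)k_BT = 1.5 × 1.381 × 10⁻²³ × 2830 = 5.862 × 10⁻²⁰ J.
p = √(2mKE) = √(2 × 5.315 × 10⁻²⁶ × 5.862 × 10⁻²⁰) = 7.894 × 10⁻²³ kg·m/s.
λ = h/p = 8.39 × 10⁻¹² m = 8390 fm.

λ = 8390 fm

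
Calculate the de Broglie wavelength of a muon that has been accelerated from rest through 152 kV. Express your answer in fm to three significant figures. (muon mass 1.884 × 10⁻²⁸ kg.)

KE = eV = 1.602 × 10⁻¹⁹ × 1.520 × 10⁵ = 2.435 × 10⁻¹⁴ J.
p = √(2mKE) = √(2 × 1.884 × 10⁻²⁸ × 2.435 × 10⁻¹⁴) = 3.029 × 10⁻²¹ kg·m/s.
λ = h/p = 6.626 × 10⁻³⁴ / 3.029 × 10⁻²¹ = 2.19 × 10⁻¹³ m = 219 fm.

λ = 219 fm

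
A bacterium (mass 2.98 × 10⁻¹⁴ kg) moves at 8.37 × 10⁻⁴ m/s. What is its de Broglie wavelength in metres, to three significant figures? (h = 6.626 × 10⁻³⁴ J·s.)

λ = 2.66 × 10⁻¹⁷ m

p = mv = 2.98 × 10⁻¹⁴ × 8.37 × 10⁻⁴ = 2.494 × 10⁻¹⁷ kg·m/s.
λ = h/p = 6.626 × 10⁻³⁴ / 2.494 × 10⁻¹⁷ = 2.66 × 10⁻¹⁷ m.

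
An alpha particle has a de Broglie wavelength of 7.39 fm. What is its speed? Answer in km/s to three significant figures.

v = 1.35 × 10⁴ km/s

p = h/λ = 6.626 × 10⁻³⁴ / 7.390 × 10⁻¹⁵ = 8.966 × 10⁻²⁰ kg·m/s.
v = p/m = 8.966 × 10⁻²⁰ / 6.645 × 10⁻²⁷ = 1.35 × 10⁷ m/s = 1.35 × 10⁴ km/s.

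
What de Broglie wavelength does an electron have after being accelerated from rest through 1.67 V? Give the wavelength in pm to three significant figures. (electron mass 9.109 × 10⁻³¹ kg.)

KE = eV = 1.602 × 10⁻¹⁹ × 1.670 = 2.675 × 10⁻¹⁹ J.
p = √(2mKE) = √(2 × 9.109 × 10⁻³¹ × 2.675 × 10⁻¹⁹) = 6.981 × 10⁻²⁵ kg·m/s.
λ = h/p = 6.626 × 10⁻³⁴ / 6.981 × 10⁻²⁵ = 9.49 × 10⁻¹⁰ m = 949 pm.

λ = 949 pm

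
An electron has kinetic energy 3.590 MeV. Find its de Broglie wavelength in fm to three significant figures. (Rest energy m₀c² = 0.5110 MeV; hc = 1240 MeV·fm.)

λ = 305 fm

Total energy E = KE + m₀c² = 3.590 + 0.5110 = 4.1010 MeV.
(pc)² = E² − (m₀c²)² = (4.1010)² − (0.5110)² = 16.56 MeV², so pc = 4.069 MeV.
λ = hc/(pc) = 1240 MeV·fm / 4.069 MeV = 305 fm.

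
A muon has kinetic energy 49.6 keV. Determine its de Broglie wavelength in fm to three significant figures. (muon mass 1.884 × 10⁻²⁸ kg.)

λ = 383 fm

KE = 49.6 keV = 7.946 × 10⁻¹⁵ J.
p = √(2mKE) = √(2 × 1.884 × 10⁻²⁸ × 7.946 × 10⁻¹⁵) = 1.730 × 10⁻²¹ kg·m/s.
λ = h/p = 6.626 × 10⁻³⁴ / 1.730 × 10⁻²¹ = 3.83 × 10⁻¹³ m = 383 fm.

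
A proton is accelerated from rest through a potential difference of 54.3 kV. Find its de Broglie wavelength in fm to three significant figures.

KE = eV = 1.602 × 10⁻¹⁹ × 5.430 × 10⁴ = 8.699 × 10⁻¹⁵ J.
p = √(2mKE) = √(2 × 1.673 × 10⁻²⁷ × 8.699 × 10⁻¹⁵) = 5.395 × 10⁻²¹ kg·m/s.
λ = h/p = 6.626 × 10⁻³⁴ / 5.395 × 10⁻²¹ = 1.23 × 10⁻¹³ m = 123 fm.

λ = 123 fm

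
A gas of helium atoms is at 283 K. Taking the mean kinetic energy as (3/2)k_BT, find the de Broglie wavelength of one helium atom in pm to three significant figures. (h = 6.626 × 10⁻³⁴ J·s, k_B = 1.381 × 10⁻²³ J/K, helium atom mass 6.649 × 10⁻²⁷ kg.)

λ = 75.0 pm

KE = (3/2)k_BT = 1.5 × 1.381 × 10⁻²³ × 283 = 5.862 × 10⁻²¹ J.
p = √(2mKE) = √(2 × 6.649 × 10⁻²⁷ × 5.862 × 10⁻²¹) = 8.829 × 10⁻²⁴ kg·m/s.
λ = h/p = 7.50 × 10⁻¹¹ m = 75.0 pm.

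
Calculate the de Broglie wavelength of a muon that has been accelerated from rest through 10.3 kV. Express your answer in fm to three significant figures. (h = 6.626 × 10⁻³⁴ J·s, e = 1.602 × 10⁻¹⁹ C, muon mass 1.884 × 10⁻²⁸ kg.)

λ = 840 fm

KE = eV = 1.602 × 10⁻¹⁹ × 1.030 × 10⁴ = 1.650 × 10⁻¹⁵ J.
p = √(2mKE) = √(2 × 1.884 × 10⁻²⁸ × 1.650 × 10⁻¹⁵) = 7.885 × 10⁻²² kg·m/s.
λ = h/p = 6.626 × 10⁻³⁴ / 7.885 × 10⁻²² = 8.40 × 10⁻¹³ m = 840 fm.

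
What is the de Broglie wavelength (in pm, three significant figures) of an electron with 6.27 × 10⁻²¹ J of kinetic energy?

p = √(2mKE) = √(2 × 9.109 × 10⁻³¹ × 6.270 × 10⁻²¹) = 1.069 × 10⁻²⁵ kg·m/s.
λ = h/p = 6.626 × 10⁻³⁴ / 1.069 × 10⁻²⁵ = 6.20 × 10⁻⁹ m = 6200 pm.

λ = 6200 pm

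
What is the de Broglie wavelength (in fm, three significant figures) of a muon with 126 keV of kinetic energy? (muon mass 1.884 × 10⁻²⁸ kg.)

KE = 126 keV = 2.019 × 10⁻¹⁴ J.
p = √(2mKE) = √(2 × 1.884 × 10⁻²⁸ × 2.019 × 10⁻¹⁴) = 2.758 × 10⁻²¹ kg·m/s.
λ = h/p = 6.626 × 10⁻³⁴ / 2.758 × 10⁻²¹ = 2.40 × 10⁻¹³ m = 240 fm.

λ = 240 fm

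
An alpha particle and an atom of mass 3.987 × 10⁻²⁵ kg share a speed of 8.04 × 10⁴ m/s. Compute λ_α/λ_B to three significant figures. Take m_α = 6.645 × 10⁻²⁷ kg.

At fixed v, p = mv so λ = h/(mv) ∝ 1/m.
λ_α/λ_B = m_B/m_α = 3.987 × 10⁻²⁵/6.645 × 10⁻²⁷ = 60.0.

λ_α/λ_B = 60.0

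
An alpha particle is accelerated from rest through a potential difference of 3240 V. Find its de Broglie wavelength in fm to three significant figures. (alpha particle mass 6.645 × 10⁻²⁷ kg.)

KE = 2eV = 2 × 1.602 × 10⁻¹⁹ × 3240 = 1.038 × 10⁻¹⁵ J.
p = √(2mKE) = √(2 × 6.645 × 10⁻²⁷ × 1.038 × 10⁻¹⁵) = 3.714 × 10⁻²¹ kg·m/s.
λ = h/p = 6.626 × 10⁻³⁴ / 3.714 × 10⁻²¹ = 1.78 × 10⁻¹³ m = 178 fm.

λ = 178 fm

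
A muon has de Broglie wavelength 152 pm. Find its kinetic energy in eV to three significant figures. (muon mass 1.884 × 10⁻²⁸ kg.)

p = h/λ = 6.626 × 10⁻³⁴ / 1.520 × 10⁻¹⁰ = 4.359 × 10⁻²⁴ kg·m/s.
KE = p²/(2m) = (4.359 × 10⁻²⁴)² / (2 × 1.884 × 10⁻²⁸) = 5.043 × 10⁻²⁰ J = 0.315 eV.

KE = 0.315 eV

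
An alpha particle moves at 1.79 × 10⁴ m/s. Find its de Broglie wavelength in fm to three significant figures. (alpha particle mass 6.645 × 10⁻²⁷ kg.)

p = mv = 6.645 × 10⁻²⁷ × 1.79 × 10⁴ = 1.189 × 10⁻²² kg·m/s.
λ = h/p = 6.626 × 10⁻³⁴ / 1.189 × 10⁻²² = 5.57 × 10⁻¹² m = 5570 fm.

λ = 5570 fm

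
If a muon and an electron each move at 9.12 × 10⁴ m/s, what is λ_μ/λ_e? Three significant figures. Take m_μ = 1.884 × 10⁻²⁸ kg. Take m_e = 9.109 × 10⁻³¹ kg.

At fixed v, p = mv so λ = h/(mv) ∝ 1/m.
λ_μ/λ_e = m_e/m_μ = 9.109 × 10⁻³¹/1.884 × 10⁻²⁸ = 4.83 × 10⁻³.

λ_μ/λ_e = 4.83 × 10⁻³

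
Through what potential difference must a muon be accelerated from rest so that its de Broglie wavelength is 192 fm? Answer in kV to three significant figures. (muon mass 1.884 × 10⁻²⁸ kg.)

p = h/λ = 6.626 × 10⁻³⁴ / 1.920 × 10⁻¹³ = 3.451 × 10⁻²¹ kg·m/s.
KE = p²/(2m) = 3.161 × 10⁻¹⁴ J.
V = KE/e = 3.161 × 10⁻¹⁴ / (1.602 × 10⁻¹⁹) = 197 kV.

V = 197 kV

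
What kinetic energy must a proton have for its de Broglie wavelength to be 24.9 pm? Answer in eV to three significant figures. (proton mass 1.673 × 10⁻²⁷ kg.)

KE = 1.32 eV

p = h/λ = 6.626 × 10⁻³⁴ / 2.490 × 10⁻¹¹ = 2.661 × 10⁻²³ kg·m/s.
KE = p²/(2m) = (2.661 × 10⁻²³)² / (2 × 1.673 × 10⁻²⁷) = 2.116 × 10⁻¹⁹ J = 1.32 eV.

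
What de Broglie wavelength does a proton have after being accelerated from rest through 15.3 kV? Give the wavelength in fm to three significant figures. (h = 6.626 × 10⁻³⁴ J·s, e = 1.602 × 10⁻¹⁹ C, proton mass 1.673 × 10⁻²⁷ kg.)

KE = eV = 1.602 × 10⁻¹⁹ × 1.530 × 10⁴ = 2.451 × 10⁻¹⁵ J.
p = √(2mKE) = √(2 × 1.673 × 10⁻²⁷ × 2.451 × 10⁻¹⁵) = 2.864 × 10⁻²¹ kg·m/s.
λ = h/p = 6.626 × 10⁻³⁴ / 2.864 × 10⁻²¹ = 2.31 × 10⁻¹³ m = 231 fm.

λ = 231 fm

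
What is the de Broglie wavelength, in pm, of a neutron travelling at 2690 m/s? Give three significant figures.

p = mv = 1.675 × 10⁻²⁷ × 2690 = 4.506 × 10⁻²⁴ kg·m/s.
λ = h/p = 6.626 × 10⁻³⁴ / 4.506 × 10⁻²⁴ = 1.47 × 10⁻¹⁰ m = 147 pm.

λ = 147 pm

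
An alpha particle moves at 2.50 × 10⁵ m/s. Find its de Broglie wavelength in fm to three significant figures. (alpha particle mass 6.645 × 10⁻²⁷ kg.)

λ = 399 fm

p = mv = 6.645 × 10⁻²⁷ × 2.50 × 10⁵ = 1.661 × 10⁻²¹ kg·m/s.
λ = h/p = 6.626 × 10⁻³⁴ / 1.661 × 10⁻²¹ = 3.99 × 10⁻¹³ m = 399 fm.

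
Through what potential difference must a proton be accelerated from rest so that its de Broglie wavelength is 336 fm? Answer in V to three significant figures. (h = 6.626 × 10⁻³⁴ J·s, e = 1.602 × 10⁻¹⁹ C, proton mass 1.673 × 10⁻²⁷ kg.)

V = 7250 V

p = h/λ = 6.626 × 10⁻³⁴ / 3.360 × 10⁻¹³ = 1.972 × 10⁻²¹ kg·m/s.
KE = p²/(2m) = 1.162 × 10⁻¹⁵ J.
V = KE/e = 1.162 × 10⁻¹⁵ / (1.602 × 10⁻¹⁹) = 7250 V.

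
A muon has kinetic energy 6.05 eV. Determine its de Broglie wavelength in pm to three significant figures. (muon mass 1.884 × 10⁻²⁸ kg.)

KE = 6.05 eV = 9.692 × 10⁻¹⁹ J.
p = √(2mKE) = √(2 × 1.884 × 10⁻²⁸ × 9.692 × 10⁻¹⁹) = 1.911 × 10⁻²³ kg·m/s.
λ = h/p = 6.626 × 10⁻³⁴ / 1.911 × 10⁻²³ = 3.47 × 10⁻¹¹ m = 34.7 pm.

λ = 34.7 pm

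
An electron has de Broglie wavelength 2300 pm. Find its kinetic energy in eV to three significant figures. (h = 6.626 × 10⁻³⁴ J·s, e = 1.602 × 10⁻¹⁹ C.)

KE = 0.284 eV

p = h/λ = 6.626 × 10⁻³⁴ / 2.300 × 10⁻⁹ = 2.881 × 10⁻²⁵ kg·m/s.
KE = p²/(2m) = (2.881 × 10⁻²⁵)² / (2 × 9.109 × 10⁻³¹) = 4.556 × 10⁻²⁰ J = 0.284 eV.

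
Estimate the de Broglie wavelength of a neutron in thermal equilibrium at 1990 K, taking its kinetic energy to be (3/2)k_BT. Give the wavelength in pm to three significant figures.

λ = 56.4 pm

KE = (3/2)k_BT = 1.5 × 1.381 × 10⁻²³ × 1990 = 4.122 × 10⁻²⁰ J.
p = √(2mKE) = √(2 × 1.675 × 10⁻²⁷ × 4.122 × 10⁻²⁰) = 1.175 × 10⁻²³ kg·m/s.
λ = h/p = 5.64 × 10⁻¹¹ m = 56.4 pm.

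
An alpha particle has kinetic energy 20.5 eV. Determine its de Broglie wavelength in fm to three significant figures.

KE = 20.5 eV = 3.284 × 10⁻¹⁸ J.
p = √(2mKE) = √(2 × 6.645 × 10⁻²⁷ × 3.284 × 10⁻¹⁸) = 2.089 × 10⁻²² kg·m/s.
λ = h/p = 6.626 × 10⁻³⁴ / 2.089 × 10⁻²² = 3.17 × 10⁻¹² m = 3170 fm.

λ = 3170 fm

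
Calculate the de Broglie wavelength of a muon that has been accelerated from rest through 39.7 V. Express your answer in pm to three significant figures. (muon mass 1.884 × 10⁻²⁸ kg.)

λ = 13.5 pm

KE = eV = 1.602 × 10⁻¹⁹ × 39.70 = 6.360 × 10⁻¹⁸ J.
p = √(2mKE) = √(2 × 1.884 × 10⁻²⁸ × 6.360 × 10⁻¹⁸) = 4.895 × 10⁻²³ kg·m/s.
λ = h/p = 6.626 × 10⁻³⁴ / 4.895 × 10⁻²³ = 1.35 × 10⁻¹¹ m = 13.5 pm.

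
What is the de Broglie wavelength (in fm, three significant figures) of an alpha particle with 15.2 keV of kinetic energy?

λ = 116 fm

KE = 15.2 keV = 2.435 × 10⁻¹⁵ J.
p = √(2mKE) = √(2 × 6.645 × 10⁻²⁷ × 2.435 × 10⁻¹⁵) = 5.689 × 10⁻²¹ kg·m/s.
λ = h/p = 6.626 × 10⁻³⁴ / 5.689 × 10⁻²¹ = 1.16 × 10⁻¹³ m = 116 fm.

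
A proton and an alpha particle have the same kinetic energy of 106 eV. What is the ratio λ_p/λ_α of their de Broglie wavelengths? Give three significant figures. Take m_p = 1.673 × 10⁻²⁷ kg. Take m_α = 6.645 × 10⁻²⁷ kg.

At fixed KE, p = √(2mKE) so λ = h/p ∝ 1/√m.
λ_p/λ_α = √(m_α/m_p) = √(6.645 × 10⁻²⁷/1.673 × 10⁻²⁷) = √(3.972) = 1.99.

λ_p/λ_α = 1.99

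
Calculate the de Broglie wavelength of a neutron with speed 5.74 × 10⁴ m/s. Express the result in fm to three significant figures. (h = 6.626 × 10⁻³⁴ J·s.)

λ = 6890 fm

p = mv = 1.675 × 10⁻²⁷ × 5.74 × 10⁴ = 9.615 × 10⁻²³ kg·m/s.
λ = h/p = 6.626 × 10⁻³⁴ / 9.615 × 10⁻²³ = 6.89 × 10⁻¹² m = 6890 fm.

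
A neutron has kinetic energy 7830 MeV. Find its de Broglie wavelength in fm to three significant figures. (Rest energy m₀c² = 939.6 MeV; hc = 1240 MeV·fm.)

λ = 0.142 fm

Total energy E = KE + m₀c² = 7830 + 939.6 = 8769.6 MeV.
(pc)² = E² − (m₀c²)² = (8769.6)² − (939.6)² = 7.602 × 10⁷ MeV², so pc = 8719 MeV.
λ = hc/(pc) = 1240 MeV·fm / 8719 MeV = 0.142 fm.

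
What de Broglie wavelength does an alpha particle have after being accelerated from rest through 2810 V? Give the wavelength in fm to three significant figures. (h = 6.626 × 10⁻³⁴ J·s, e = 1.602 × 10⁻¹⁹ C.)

λ = 192 fm

KE = 2eV = 2 × 1.602 × 10⁻¹⁹ × 2810 = 9.003 × 10⁻¹⁶ J.
p = √(2mKE) = √(2 × 6.645 × 10⁻²⁷ × 9.003 × 10⁻¹⁶) = 3.459 × 10⁻²¹ kg·m/s.
λ = h/p = 6.626 × 10⁻³⁴ / 3.459 × 10⁻²¹ = 1.92 × 10⁻¹³ m = 192 fm.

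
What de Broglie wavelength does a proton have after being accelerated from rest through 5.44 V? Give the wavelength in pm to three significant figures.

λ = 12.3 pm

KE = eV = 1.602 × 10⁻¹⁹ × 5.440 = 8.715 × 10⁻¹⁹ J.
p = √(2mKE) = √(2 × 1.673 × 10⁻²⁷ × 8.715 × 10⁻¹⁹) = 5.400 × 10⁻²³ kg·m/s.
λ = h/p = 6.626 × 10⁻³⁴ / 5.400 × 10⁻²³ = 1.23 × 10⁻¹¹ m = 12.3 pm.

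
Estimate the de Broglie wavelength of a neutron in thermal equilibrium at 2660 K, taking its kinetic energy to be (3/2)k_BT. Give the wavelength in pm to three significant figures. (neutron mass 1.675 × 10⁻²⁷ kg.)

λ = 48.8 pm

KE = (3/2)k_BT = 1.5 × 1.381 × 10⁻²³ × 2660 = 5.510 × 10⁻²⁰ J.
p = √(2mKE) = √(2 × 1.675 × 10⁻²⁷ × 5.510 × 10⁻²⁰) = 1.359 × 10⁻²³ kg·m/s.
λ = h/p = 4.88 × 10⁻¹¹ m = 48.8 pm.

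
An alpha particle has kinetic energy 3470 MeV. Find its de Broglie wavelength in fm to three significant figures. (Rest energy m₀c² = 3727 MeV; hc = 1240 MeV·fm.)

Total energy E = KE + m₀c² = 3470 + 3727 = 7197 MeV.
(pc)² = E² − (m₀c²)² = (7197)² − (3727)² = 3.791 × 10⁷ MeV², so pc = 6157 MeV.
λ = hc/(pc) = 1240 MeV·fm / 6157 MeV = 0.201 fm.

λ = 0.201 fm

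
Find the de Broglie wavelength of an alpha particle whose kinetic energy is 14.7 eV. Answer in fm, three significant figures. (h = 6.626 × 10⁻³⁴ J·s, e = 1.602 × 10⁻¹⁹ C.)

KE = 14.7 eV = 2.355 × 10⁻¹⁸ J.
p = √(2mKE) = √(2 × 6.645 × 10⁻²⁷ × 2.355 × 10⁻¹⁸) = 1.769 × 10⁻²² kg·m/s.
λ = h/p = 6.626 × 10⁻³⁴ / 1.769 × 10⁻²² = 3.75 × 10⁻¹² m = 3750 fm.

λ = 3750 fm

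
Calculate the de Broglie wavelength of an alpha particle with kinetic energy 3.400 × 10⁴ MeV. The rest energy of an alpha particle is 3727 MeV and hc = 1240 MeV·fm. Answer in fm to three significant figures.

λ = 0.0330 fm

Total energy E = KE + m₀c² = 3.400 × 10⁴ + 3727 = 37727 MeV.
(pc)² = E² − (m₀c²)² = (37727)² − (3727)² = 1.409 × 10⁹ MeV², so pc = 3.754 × 10⁴ MeV.
λ = hc/(pc) = 1240 MeV·fm / 3.754 × 10⁴ MeV = 0.0330 fm.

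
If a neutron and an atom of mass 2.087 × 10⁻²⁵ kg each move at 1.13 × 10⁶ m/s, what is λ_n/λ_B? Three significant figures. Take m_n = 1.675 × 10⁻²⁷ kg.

λ_n/λ_B = 125

At fixed v, p = mv so λ = h/(mv) ∝ 1/m.
λ_n/λ_B = m_B/m_n = 2.087 × 10⁻²⁵/1.675 × 10⁻²⁷ = 125.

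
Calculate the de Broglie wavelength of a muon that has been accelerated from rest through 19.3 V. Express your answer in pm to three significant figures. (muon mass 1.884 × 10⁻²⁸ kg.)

KE = eV = 1.602 × 10⁻¹⁹ × 19.30 = 3.092 × 10⁻¹⁸ J.
p = √(2mKE) = √(2 × 1.884 × 10⁻²⁸ × 3.092 × 10⁻¹⁸) = 3.413 × 10⁻²³ kg·m/s.
λ = h/p = 6.626 × 10⁻³⁴ / 3.413 × 10⁻²³ = 1.94 × 10⁻¹¹ m = 19.4 pm.

λ = 19.4 pm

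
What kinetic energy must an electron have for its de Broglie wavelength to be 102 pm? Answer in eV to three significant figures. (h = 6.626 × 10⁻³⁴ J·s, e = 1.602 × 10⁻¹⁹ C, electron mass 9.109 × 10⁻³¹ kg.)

p = h/λ = 6.626 × 10⁻³⁴ / 1.020 × 10⁻¹⁰ = 6.496 × 10⁻²⁴ kg·m/s.
KE = p²/(2m) = (6.496 × 10⁻²⁴)² / (2 × 9.109 × 10⁻³¹) = 2.316 × 10⁻¹⁷ J = 145 eV.

KE = 145 eV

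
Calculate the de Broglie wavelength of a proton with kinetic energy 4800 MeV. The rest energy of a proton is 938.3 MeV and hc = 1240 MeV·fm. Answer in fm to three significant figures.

λ = 0.219 fm

Total energy E = KE + m₀c² = 4800 + 938.3 = 5738.3 MeV.
(pc)² = E² − (m₀c²)² = (5738.3)² − (938.3)² = 3.205 × 10⁷ MeV², so pc = 5661 MeV.
λ = hc/(pc) = 1240 MeV·fm / 5661 MeV = 0.219 fm.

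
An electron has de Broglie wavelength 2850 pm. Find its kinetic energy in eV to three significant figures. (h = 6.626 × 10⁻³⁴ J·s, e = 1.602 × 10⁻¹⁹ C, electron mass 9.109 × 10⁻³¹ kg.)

p = h/λ = 6.626 × 10⁻³⁴ / 2.850 × 10⁻⁹ = 2.325 × 10⁻²⁵ kg·m/s.
KE = p²/(2m) = (2.325 × 10⁻²⁵)² / (2 × 9.109 × 10⁻³¹) = 2.967 × 10⁻²⁰ J = 0.185 eV.

KE = 0.185 eV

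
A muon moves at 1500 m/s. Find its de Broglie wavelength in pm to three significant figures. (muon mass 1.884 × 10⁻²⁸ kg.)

p = mv = 1.884 × 10⁻²⁸ × 1500 = 2.826 × 10⁻²⁵ kg·m/s.
λ = h/p = 6.626 × 10⁻³⁴ / 2.826 × 10⁻²⁵ = 2.34 × 10⁻⁹ m = 2340 pm.

λ = 2340 pm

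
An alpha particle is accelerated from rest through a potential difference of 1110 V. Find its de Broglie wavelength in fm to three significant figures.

KE = 2eV = 2 × 1.602 × 10⁻¹⁹ × 1110 = 3.556 × 10⁻¹⁶ J.
p = √(2mKE) = √(2 × 6.645 × 10⁻²⁷ × 3.556 × 10⁻¹⁶) = 2.174 × 10⁻²¹ kg·m/s.
λ = h/p = 6.626 × 10⁻³⁴ / 2.174 × 10⁻²¹ = 3.05 × 10⁻¹³ m = 305 fm.

λ = 305 fm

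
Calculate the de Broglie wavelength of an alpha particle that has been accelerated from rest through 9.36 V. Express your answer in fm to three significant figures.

KE = 2eV = 2 × 1.602 × 10⁻¹⁹ × 9.360 = 2.999 × 10⁻¹⁸ J.
p = √(2mKE) = √(2 × 6.645 × 10⁻²⁷ × 2.999 × 10⁻¹⁸) = 1.996 × 10⁻²² kg·m/s.
λ = h/p = 6.626 × 10⁻³⁴ / 1.996 × 10⁻²² = 3.32 × 10⁻¹² m = 3320 fm.

λ = 3320 fm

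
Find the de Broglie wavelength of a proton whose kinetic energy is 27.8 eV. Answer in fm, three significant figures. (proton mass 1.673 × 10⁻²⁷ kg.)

λ = 5430 fm

KE = 27.8 eV = 4.454 × 10⁻¹⁸ J.
p = √(2mKE) = √(2 × 1.673 × 10⁻²⁷ × 4.454 × 10⁻¹⁸) = 1.221 × 10⁻²² kg·m/s.
λ = h/p = 6.626 × 10⁻³⁴ / 1.221 × 10⁻²² = 5.43 × 10⁻¹² m = 5430 fm.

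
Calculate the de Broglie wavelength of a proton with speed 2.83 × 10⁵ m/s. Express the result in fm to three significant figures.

p = mv = 1.673 × 10⁻²⁷ × 2.83 × 10⁵ = 4.735 × 10⁻²² kg·m/s.
λ = h/p = 6.626 × 10⁻³⁴ / 4.735 × 10⁻²² = 1.40 × 10⁻¹² m = 1400 fm.

λ = 1400 fm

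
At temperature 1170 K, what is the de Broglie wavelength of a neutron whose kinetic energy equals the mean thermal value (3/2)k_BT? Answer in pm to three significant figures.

KE = (3/2)k_BT = 1.5 × 1.381 × 10⁻²³ × 1170 = 2.424 × 10⁻²⁰ J.
p = √(2mKE) = √(2 × 1.675 × 10⁻²⁷ × 2.424 × 10⁻²⁰) = 9.011 × 10⁻²⁴ kg·m/s.
λ = h/p = 7.35 × 10⁻¹¹ m = 73.5 pm.

λ = 73.5 pm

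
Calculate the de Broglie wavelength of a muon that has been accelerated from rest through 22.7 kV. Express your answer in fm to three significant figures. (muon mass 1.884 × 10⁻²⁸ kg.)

KE = eV = 1.602 × 10⁻¹⁹ × 2.270 × 10⁴ = 3.637 × 10⁻¹⁵ J.
p = √(2mKE) = √(2 × 1.884 × 10⁻²⁸ × 3.637 × 10⁻¹⁵) = 1.171 × 10⁻²¹ kg·m/s.
λ = h/p = 6.626 × 10⁻³⁴ / 1.171 × 10⁻²¹ = 5.66 × 10⁻¹³ m = 566 fm.

λ = 566 fm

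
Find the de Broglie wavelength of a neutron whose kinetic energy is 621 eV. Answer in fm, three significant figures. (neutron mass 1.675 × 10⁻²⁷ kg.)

λ = 1150 fm

KE = 621 eV = 9.948 × 10⁻¹⁷ J.
p = √(2mKE) = √(2 × 1.675 × 10⁻²⁷ × 9.948 × 10⁻¹⁷) = 5.773 × 10⁻²² kg·m/s.
λ = h/p = 6.626 × 10⁻³⁴ / 5.773 × 10⁻²² = 1.15 × 10⁻¹² m = 1150 fm.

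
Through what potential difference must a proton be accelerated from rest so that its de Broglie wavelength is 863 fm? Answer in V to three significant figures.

p = h/λ = 6.626 × 10⁻³⁴ / 8.630 × 10⁻¹³ = 7.678 × 10⁻²² kg·m/s.
KE = p²/(2m) = 1.762 × 10⁻¹⁶ J.
V = KE/e = 1.762 × 10⁻¹⁶ / (1.602 × 10⁻¹⁹) = 1100 V.

V = 1100 V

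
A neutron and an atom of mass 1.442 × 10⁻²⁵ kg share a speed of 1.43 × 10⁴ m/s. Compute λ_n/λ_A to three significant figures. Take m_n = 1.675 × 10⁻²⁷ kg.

λ_n/λ_A = 86.1

At fixed v, p = mv so λ = h/(mv) ∝ 1/m.
λ_n/λ_A = m_A/m_n = 1.442 × 10⁻²⁵/1.675 × 10⁻²⁷ = 86.1.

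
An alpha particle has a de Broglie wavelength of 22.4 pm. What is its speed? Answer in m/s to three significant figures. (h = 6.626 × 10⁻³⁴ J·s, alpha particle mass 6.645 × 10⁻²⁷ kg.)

v = 4450 m/s

p = h/λ = 6.626 × 10⁻³⁴ / 2.240 × 10⁻¹¹ = 2.958 × 10⁻²³ kg·m/s.
v = p/m = 2.958 × 10⁻²³ / 6.645 × 10⁻²⁷ = 4.45 × 10³ m/s = 4450 m/s.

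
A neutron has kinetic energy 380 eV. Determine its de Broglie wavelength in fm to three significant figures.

KE = 380 eV = 6.088 × 10⁻¹⁷ J.
p = √(2mKE) = √(2 × 1.675 × 10⁻²⁷ × 6.088 × 10⁻¹⁷) = 4.516 × 10⁻²² kg·m/s.
λ = h/p = 6.626 × 10⁻³⁴ / 4.516 × 10⁻²² = 1.47 × 10⁻¹² m = 1470 fm.

λ = 1470 fm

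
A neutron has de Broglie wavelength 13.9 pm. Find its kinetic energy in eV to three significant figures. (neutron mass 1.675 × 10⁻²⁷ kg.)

KE = 4.23 eV

p = h/λ = 6.626 × 10⁻³⁴ / 1.390 × 10⁻¹¹ = 4.767 × 10⁻²³ kg·m/s.
KE = p²/(2m) = (4.767 × 10⁻²³)² / (2 × 1.675 × 10⁻²⁷) = 6.783 × 10⁻¹⁹ J = 4.23 eV.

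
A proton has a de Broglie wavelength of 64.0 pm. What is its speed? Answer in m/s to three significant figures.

v = 6190 m/s

p = h/λ = 6.626 × 10⁻³⁴ / 6.400 × 10⁻¹¹ = 1.035 × 10⁻²³ kg·m/s.
v = p/m = 1.035 × 10⁻²³ / 1.673 × 10⁻²⁷ = 6.19 × 10³ m/s = 6190 m/s.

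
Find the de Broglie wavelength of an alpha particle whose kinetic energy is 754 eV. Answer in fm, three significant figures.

KE = 754 eV = 1.208 × 10⁻¹⁶ J.
p = √(2mKE) = √(2 × 6.645 × 10⁻²⁷ × 1.208 × 10⁻¹⁶) = 1.267 × 10⁻²¹ kg·m/s.
λ = h/p = 6.626 × 10⁻³⁴ / 1.267 × 10⁻²¹ = 5.23 × 10⁻¹³ m = 523 fm.

λ = 523 fm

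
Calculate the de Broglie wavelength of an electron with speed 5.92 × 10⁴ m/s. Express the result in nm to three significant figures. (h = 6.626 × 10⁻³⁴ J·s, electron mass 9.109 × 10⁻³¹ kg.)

p = mv = 9.109 × 10⁻³¹ × 5.92 × 10⁴ = 5.393 × 10⁻²⁶ kg·m/s.
λ = h/p = 6.626 × 10⁻³⁴ / 5.393 × 10⁻²⁶ = 1.23 × 10⁻⁸ m = 12.3 nm.

λ = 12.3 nm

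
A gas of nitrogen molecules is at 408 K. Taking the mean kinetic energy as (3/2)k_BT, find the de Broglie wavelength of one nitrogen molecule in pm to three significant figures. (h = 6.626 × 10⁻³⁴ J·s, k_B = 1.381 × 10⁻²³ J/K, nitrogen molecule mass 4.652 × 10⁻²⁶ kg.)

KE = (3/2)k_BT = 1.5 × 1.381 × 10⁻²³ × 408 = 8.452 × 10⁻²¹ J.
p = √(2mKE) = √(2 × 4.652 × 10⁻²⁶ × 8.452 × 10⁻²¹) = 2.804 × 10⁻²³ kg·m/s.
λ = h/p = 2.36 × 10⁻¹¹ m = 23.6 pm.

λ = 23.6 pm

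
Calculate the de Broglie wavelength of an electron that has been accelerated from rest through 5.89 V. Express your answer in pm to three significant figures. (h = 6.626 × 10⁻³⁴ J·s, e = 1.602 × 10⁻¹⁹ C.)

KE = eV = 1.602 × 10⁻¹⁹ × 5.890 = 9.436 × 10⁻¹⁹ J.
p = √(2mKE) = √(2 × 9.109 × 10⁻³¹ × 9.436 × 10⁻¹⁹) = 1.311 × 10⁻²⁴ kg·m/s.
λ = h/p = 6.626 × 10⁻³⁴ / 1.311 × 10⁻²⁴ = 5.05 × 10⁻¹⁰ m = 505 pm.

λ = 505 pm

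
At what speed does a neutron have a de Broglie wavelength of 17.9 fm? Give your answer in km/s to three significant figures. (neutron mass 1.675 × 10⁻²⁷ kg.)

v = 2.21 × 10⁴ km/s

p = h/λ = 6.626 × 10⁻³⁴ / 1.790 × 10⁻¹⁴ = 3.702 × 10⁻²⁰ kg·m/s.
v = p/m = 3.702 × 10⁻²⁰ / 1.675 × 10⁻²⁷ = 2.21 × 10⁷ m/s = 2.21 × 10⁴ km/s.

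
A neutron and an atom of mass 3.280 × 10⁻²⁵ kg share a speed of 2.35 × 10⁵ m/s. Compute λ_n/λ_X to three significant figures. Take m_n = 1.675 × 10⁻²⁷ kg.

λ_n/λ_X = 196

At fixed v, p = mv so λ = h/(mv) ∝ 1/m.
λ_n/λ_X = m_X/m_n = 3.280 × 10⁻²⁵/1.675 × 10⁻²⁷ = 196.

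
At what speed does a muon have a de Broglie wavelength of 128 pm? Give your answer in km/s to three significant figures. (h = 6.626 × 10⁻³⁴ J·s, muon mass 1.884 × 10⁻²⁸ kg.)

v = 27.5 km/s

p = h/λ = 6.626 × 10⁻³⁴ / 1.280 × 10⁻¹⁰ = 5.177 × 10⁻²⁴ kg·m/s.
v = p/m = 5.177 × 10⁻²⁴ / 1.884 × 10⁻²⁸ = 2.75 × 10⁴ m/s = 27.5 km/s.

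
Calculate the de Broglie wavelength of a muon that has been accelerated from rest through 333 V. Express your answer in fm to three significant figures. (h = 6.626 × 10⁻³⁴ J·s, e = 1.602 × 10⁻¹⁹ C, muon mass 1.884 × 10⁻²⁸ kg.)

KE = eV = 1.602 × 10⁻¹⁹ × 333.0 = 5.335 × 10⁻¹⁷ J.
p = √(2mKE) = √(2 × 1.884 × 10⁻²⁸ × 5.335 × 10⁻¹⁷) = 1.418 × 10⁻²² kg·m/s.
λ = h/p = 6.626 × 10⁻³⁴ / 1.418 × 10⁻²² = 4.67 × 10⁻¹² m = 4670 fm.

λ = 4670 fm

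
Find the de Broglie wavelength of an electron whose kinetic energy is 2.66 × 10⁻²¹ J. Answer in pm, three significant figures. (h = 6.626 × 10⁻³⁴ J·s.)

p = √(2mKE) = √(2 × 9.109 × 10⁻³¹ × 2.660 × 10⁻²¹) = 6.961 × 10⁻²⁶ kg·m/s.
λ = h/p = 6.626 × 10⁻³⁴ / 6.961 × 10⁻²⁶ = 9.52 × 10⁻⁹ m = 9520 pm.

λ = 9520 pm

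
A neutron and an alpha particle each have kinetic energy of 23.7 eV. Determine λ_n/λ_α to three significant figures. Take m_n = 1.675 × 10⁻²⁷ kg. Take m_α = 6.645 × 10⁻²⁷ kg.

At fixed KE, p = √(2mKE) so λ = h/p ∝ 1/√m.
λ_n/λ_α = √(m_α/m_n) = √(6.645 × 10⁻²⁷/1.675 × 10⁻²⁷) = √(3.967) = 1.99.

λ_n/λ_α = 1.99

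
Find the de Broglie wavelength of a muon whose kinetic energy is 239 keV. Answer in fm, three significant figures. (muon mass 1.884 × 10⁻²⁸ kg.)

KE = 239 keV = 3.829 × 10⁻¹⁴ J.
p = √(2mKE) = √(2 × 1.884 × 10⁻²⁸ × 3.829 × 10⁻¹⁴) = 3.798 × 10⁻²¹ kg·m/s.
λ = h/p = 6.626 × 10⁻³⁴ / 3.798 × 10⁻²¹ = 1.74 × 10⁻¹³ m = 174 fm.

λ = 174 fm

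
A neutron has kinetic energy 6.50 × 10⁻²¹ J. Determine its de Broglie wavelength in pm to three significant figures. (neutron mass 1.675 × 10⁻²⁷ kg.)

p = √(2mKE) = √(2 × 1.675 × 10⁻²⁷ × 6.500 × 10⁻²¹) = 4.666 × 10⁻²⁴ kg·m/s.
λ = h/p = 6.626 × 10⁻³⁴ / 4.666 × 10⁻²⁴ = 1.42 × 10⁻¹⁰ m = 142 pm.

λ = 142 pm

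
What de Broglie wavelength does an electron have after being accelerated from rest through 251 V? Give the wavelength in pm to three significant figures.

KE = eV = 1.602 × 10⁻¹⁹ × 251.0 = 4.021 × 10⁻¹⁷ J.
p = √(2mKE) = √(2 × 9.109 × 10⁻³¹ × 4.021 × 10⁻¹⁷) = 8.559 × 10⁻²⁴ kg·m/s.
λ = h/p = 6.626 × 10⁻³⁴ / 8.559 × 10⁻²⁴ = 7.74 × 10⁻¹¹ m = 77.4 pm.

λ = 77.4 pm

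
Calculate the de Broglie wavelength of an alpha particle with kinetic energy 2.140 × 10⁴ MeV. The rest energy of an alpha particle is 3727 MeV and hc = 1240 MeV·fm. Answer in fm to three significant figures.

λ = 0.0499 fm

Total energy E = KE + m₀c² = 2.140 × 10⁴ + 3727 = 25127 MeV.
(pc)² = E² − (m₀c²)² = (25127)² − (3727)² = 6.175 × 10⁸ MeV², so pc = 2.485 × 10⁴ MeV.
λ = hc/(pc) = 1240 MeV·fm / 2.485 × 10⁴ MeV = 0.0499 fm.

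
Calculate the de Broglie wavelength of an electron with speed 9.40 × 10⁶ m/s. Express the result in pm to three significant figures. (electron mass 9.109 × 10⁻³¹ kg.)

λ = 77.4 pm

p = mv = 9.109 × 10⁻³¹ × 9.40 × 10⁶ = 8.562 × 10⁻²⁴ kg·m/s.
λ = h/p = 6.626 × 10⁻³⁴ / 8.562 × 10⁻²⁴ = 7.74 × 10⁻¹¹ m = 77.4 pm.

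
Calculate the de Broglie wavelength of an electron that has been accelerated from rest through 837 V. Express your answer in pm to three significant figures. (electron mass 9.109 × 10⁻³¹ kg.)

λ = 42.4 pm

KE = eV = 1.602 × 10⁻¹⁹ × 837.0 = 1.341 × 10⁻¹⁶ J.
p = √(2mKE) = √(2 × 9.109 × 10⁻³¹ × 1.341 × 10⁻¹⁶) = 1.563 × 10⁻²³ kg·m/s.
λ = h/p = 6.626 × 10⁻³⁴ / 1.563 × 10⁻²³ = 4.24 × 10⁻¹¹ m = 42.4 pm.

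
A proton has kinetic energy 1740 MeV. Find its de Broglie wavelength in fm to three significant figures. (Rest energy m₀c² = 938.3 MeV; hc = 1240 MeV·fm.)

Total energy E = KE + m₀c² = 1740 + 938.3 = 2678.3 MeV.
(pc)² = E² − (m₀c²)² = (2678.3)² − (938.3)² = 6.293 × 10⁶ MeV², so pc = 2509 MeV.
λ = hc/(pc) = 1240 MeV·fm / 2509 MeV = 0.494 fm.

λ = 0.494 fm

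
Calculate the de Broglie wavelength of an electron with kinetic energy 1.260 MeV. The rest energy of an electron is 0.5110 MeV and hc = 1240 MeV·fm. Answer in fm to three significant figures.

Total energy E = KE + m₀c² = 1.260 + 0.5110 = 1.7710 MeV.
(pc)² = E² − (m₀c²)² = (1.7710)² − (0.5110)² = 2.875 MeV², so pc = 1.696 MeV.
λ = hc/(pc) = 1240 MeV·fm / 1.696 MeV = 731 fm.

λ = 731 fm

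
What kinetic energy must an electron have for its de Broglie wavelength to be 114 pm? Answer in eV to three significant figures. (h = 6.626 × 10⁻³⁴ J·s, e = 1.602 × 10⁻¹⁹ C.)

p = h/λ = 6.626 × 10⁻³⁴ / 1.140 × 10⁻¹⁰ = 5.812 × 10⁻²⁴ kg·m/s.
KE = p²/(2m) = (5.812 × 10⁻²⁴)² / (2 × 9.109 × 10⁻³¹) = 1.854 × 10⁻¹⁷ J = 116 eV.

KE = 116 eV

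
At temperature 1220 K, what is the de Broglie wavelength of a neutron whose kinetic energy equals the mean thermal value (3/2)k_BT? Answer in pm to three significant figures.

KE = (3/2)k_BT = 1.5 × 1.381 × 10⁻²³ × 1220 = 2.527 × 10⁻²⁰ J.
p = √(2mKE) = √(2 × 1.675 × 10⁻²⁷ × 2.527 × 10⁻²⁰) = 9.201 × 10⁻²⁴ kg·m/s.
λ = h/p = 7.20 × 10⁻¹¹ m = 72.0 pm.

λ = 72.0 pm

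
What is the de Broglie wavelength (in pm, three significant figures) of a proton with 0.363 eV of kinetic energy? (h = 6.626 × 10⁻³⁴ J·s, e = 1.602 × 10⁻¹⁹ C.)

λ = 47.5 pm

KE = 0.363 eV = 5.815 × 10⁻²⁰ J.
p = √(2mKE) = √(2 × 1.673 × 10⁻²⁷ × 5.815 × 10⁻²⁰) = 1.395 × 10⁻²³ kg·m/s.
λ = h/p = 6.626 × 10⁻³⁴ / 1.395 × 10⁻²³ = 4.75 × 10⁻¹¹ m = 47.5 pm.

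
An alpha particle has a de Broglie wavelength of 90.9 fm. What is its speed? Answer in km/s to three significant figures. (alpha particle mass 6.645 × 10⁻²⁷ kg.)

v = 1100 km/s

p = h/λ = 6.626 × 10⁻³⁴ / 9.090 × 10⁻¹⁴ = 7.289 × 10⁻²¹ kg·m/s.
v = p/m = 7.289 × 10⁻²¹ / 6.645 × 10⁻²⁷ = 1.10 × 10⁶ m/s = 1100 km/s.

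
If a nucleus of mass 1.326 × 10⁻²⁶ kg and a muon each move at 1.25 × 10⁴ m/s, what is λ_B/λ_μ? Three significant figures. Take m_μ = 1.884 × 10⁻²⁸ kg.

λ_B/λ_μ = 0.0142

At fixed v, p = mv so λ = h/(mv) ∝ 1/m.
λ_B/λ_μ = m_μ/m_B = 1.884 × 10⁻²⁸/1.326 × 10⁻²⁶ = 0.0142.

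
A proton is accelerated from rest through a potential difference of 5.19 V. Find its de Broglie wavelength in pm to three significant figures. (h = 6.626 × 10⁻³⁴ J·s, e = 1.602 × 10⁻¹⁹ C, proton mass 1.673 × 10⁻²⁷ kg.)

KE = eV = 1.602 × 10⁻¹⁹ × 5.190 = 8.314 × 10⁻¹⁹ J.
p = √(2mKE) = √(2 × 1.673 × 10⁻²⁷ × 8.314 × 10⁻¹⁹) = 5.274 × 10⁻²³ kg·m/s.
λ = h/p = 6.626 × 10⁻³⁴ / 5.274 × 10⁻²³ = 1.26 × 10⁻¹¹ m = 12.6 pm.

λ = 12.6 pm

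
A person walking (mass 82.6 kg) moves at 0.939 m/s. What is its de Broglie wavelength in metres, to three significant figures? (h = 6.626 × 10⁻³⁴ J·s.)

λ = 8.54 × 10⁻³⁶ m

p = mv = 82.6 × 0.939 = 7.756 × 10¹ kg·m/s.
λ = h/p = 6.626 × 10⁻³⁴ / 7.756 × 10¹ = 8.54 × 10⁻³⁶ m.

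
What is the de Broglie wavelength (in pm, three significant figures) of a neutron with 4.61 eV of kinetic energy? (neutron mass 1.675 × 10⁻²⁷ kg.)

KE = 4.61 eV = 7.385 × 10⁻¹⁹ J.
p = √(2mKE) = √(2 × 1.675 × 10⁻²⁷ × 7.385 × 10⁻¹⁹) = 4.974 × 10⁻²³ kg·m/s.
λ = h/p = 6.626 × 10⁻³⁴ / 4.974 × 10⁻²³ = 1.33 × 10⁻¹¹ m = 13.3 pm.

λ = 13.3 pm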